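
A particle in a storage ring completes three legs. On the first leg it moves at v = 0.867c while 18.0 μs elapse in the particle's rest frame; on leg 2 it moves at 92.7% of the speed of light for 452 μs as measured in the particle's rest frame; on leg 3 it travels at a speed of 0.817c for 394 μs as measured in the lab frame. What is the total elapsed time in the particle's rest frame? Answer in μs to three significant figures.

τ = 697 μs

Leg 1: 18.0 μs is already measured in the particle's rest frame.
Leg 2: 452 μs is already measured in the particle's rest frame.
Leg 3: γ = 1/√(1 − 0.817²) = 1/√0.3325 = 1.734; τ_3 = 394/1.734 = 227.2 μs.
Total: 18.00 + 452.0 + 227.2 μs.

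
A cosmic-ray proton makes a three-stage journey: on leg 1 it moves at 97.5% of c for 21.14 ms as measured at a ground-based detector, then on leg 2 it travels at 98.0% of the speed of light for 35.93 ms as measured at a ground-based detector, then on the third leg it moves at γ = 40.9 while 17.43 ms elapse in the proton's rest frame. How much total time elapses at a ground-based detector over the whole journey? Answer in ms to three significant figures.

Δt = 770 ms

Leg 1: 21.14 ms is already measured at a ground-based detector.
Leg 2: 35.93 ms is already measured at a ground-based detector.
Leg 3: γ = 40.9; Δt_3 = 40.90 × 17.43 = 712.9 ms.
Total: 21.14 + 35.93 + 712.9 ms.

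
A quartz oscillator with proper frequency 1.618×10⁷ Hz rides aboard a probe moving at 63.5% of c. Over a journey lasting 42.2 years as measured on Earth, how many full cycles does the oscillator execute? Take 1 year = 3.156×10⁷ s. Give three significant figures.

β = 0.635; γ = 1/√(1 − 0.635²) = 1/√0.5968 = 1.294
The oscillator's own cycle count is N = f × τ where τ is the proper time aboard the probe. τ = Δt/γ = 42.2/1.294 = 32.60 years = 1.029×10⁹ s.
N = 1.618×10⁷ × 1.029×10⁹ = 1.665×10¹⁶.

N = 1.66×10¹⁶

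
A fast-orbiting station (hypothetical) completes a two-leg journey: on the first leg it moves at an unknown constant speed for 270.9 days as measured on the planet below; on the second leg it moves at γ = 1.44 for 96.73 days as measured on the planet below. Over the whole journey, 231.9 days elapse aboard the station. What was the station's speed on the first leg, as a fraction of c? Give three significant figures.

β = 0.794

Leg 1: speed unknown; τ_1 = 270.9/γ_1.
Leg 2: γ = 1.44; τ_2 = 96.73/1.440 = 67.17 days.
Total proper time: τ_1 + 67.17 = 231.9, so τ_1 = 231.9 − 67.17 = 164.7 days.
γ_1 = 270.9/164.7 = 1.645; β = √(1 − 1/γ²) = √0.6302.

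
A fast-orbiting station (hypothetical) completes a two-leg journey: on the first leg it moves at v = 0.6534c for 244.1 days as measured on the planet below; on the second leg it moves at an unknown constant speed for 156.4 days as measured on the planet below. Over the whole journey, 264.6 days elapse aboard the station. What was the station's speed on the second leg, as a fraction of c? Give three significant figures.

Leg 1: γ = 1/√(1 − 0.6534²) = 1/√0.5731 = 1.321; τ_1 = 244.1/1.321 = 184.8 days.
Leg 2: speed unknown; τ_2 = 156.4/γ_2.
Total proper time: 184.8 + τ_2 = 264.6, so τ_2 = 264.6 − 184.8 = 79.81 days.
γ_2 = 156.4/79.81 = 1.960; β = √(1 − 1/γ²) = √0.7396.

β = 0.860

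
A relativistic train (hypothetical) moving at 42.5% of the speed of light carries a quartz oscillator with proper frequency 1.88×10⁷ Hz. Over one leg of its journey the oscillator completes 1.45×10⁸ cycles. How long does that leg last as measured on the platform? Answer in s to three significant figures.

Δt = 8.52 s

β = 0.425; γ = 1/√(1 − 0.425²) = 1/√0.8194 = 1.105
Proper time for N cycles: τ = N/f = 1.45×10⁸/(1.88×10⁷) = 7.713×10⁰ s = 7.713 s.
Lab-frame duration Δt = γτ = 1.105 × 7.713 = 8.521 s.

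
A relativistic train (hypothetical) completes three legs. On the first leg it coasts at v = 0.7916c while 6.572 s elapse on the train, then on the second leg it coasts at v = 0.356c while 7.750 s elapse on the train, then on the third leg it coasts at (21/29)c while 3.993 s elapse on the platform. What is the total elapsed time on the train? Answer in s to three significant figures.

Leg 1: 6.572 s is already measured on the train.
Leg 2: 7.750 s is already measured on the train.
Leg 3: γ = 1/√(1 − (21/29)²) = 29/20 = 1.450; τ_3 = 3.993/1.450 = 2.754 s.
Total: 6.572 + 7.750 + 2.754 s.

τ = 17.1 s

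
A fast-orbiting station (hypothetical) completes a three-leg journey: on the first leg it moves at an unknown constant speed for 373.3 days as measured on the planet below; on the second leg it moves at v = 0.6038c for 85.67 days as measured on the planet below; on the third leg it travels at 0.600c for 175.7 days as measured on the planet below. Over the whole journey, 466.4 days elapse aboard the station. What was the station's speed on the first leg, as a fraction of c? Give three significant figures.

β = 0.724

Leg 1: speed unknown; τ_1 = 373.3/γ_1.
Leg 2: γ = 1/√(1 − 0.6038²) = 1/√0.6354 = 1.254; τ_2 = 85.67/1.254 = 68.29 days.
Leg 3: γ = 1/√(1 − 0.600²) = 5/4 = 1.250; τ_3 = 175.7/1.250 = 140.6 days.
Total proper time: τ_1 + 68.29 + 140.6 = 466.4, so τ_1 = 466.4 − 208.9 = 257.5 days.
γ_1 = 373.3/257.5 = 1.449; β = √(1 − 1/γ²) = √0.5240.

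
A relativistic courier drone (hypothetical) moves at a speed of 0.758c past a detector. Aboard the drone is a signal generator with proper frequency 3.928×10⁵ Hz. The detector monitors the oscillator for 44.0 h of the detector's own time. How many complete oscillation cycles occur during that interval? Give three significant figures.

N = 4.06×10¹⁰

γ = 1/√(1 − 0.758²) = 1/√0.4254 = 1.533
During 44.0 h of lab time, the oscillator's proper time advances by τ = Δt/γ = 44.0/1.533 = 28.70 h = 1.033×10⁵ s.
N = f × τ = 3.928×10⁵ × 1.033×10⁵ = 4.058×10¹⁰.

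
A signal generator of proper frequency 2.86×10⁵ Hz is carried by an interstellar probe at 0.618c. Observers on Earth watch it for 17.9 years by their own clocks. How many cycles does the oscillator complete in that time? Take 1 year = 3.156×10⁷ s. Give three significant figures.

γ = 1/√(1 − 0.618²) = 1/√0.6181 = 1.272
During 17.9 years of lab time, the oscillator's proper time advances by τ = Δt/γ = 17.9/1.272 = 14.07 years = 4.441×10⁸ s.
N = f × τ = 2.86×10⁵ × 4.441×10⁸ = 1.270×10¹⁴.

N = 1.27×10¹⁴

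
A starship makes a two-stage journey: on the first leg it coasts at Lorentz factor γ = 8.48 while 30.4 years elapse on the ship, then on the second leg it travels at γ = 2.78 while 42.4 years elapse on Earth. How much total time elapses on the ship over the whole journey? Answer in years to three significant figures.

τ = 45.7 years

Leg 1: 30.4 years is already measured on the ship.
Leg 2: γ = 2.78; τ_2 = 42.4/2.780 = 15.25 years.
Total: 30.40 + 15.25 years.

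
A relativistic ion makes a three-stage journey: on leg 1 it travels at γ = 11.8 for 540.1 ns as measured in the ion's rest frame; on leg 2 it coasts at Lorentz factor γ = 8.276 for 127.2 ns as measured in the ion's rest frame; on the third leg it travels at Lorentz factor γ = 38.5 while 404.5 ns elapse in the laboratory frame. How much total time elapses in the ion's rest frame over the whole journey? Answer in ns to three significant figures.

Leg 1: 540.1 ns is already measured in the ion's rest frame.
Leg 2: 127.2 ns is already measured in the ion's rest frame.
Leg 3: γ = 38.5; τ_3 = 404.5/38.50 = 10.51 ns.
Total: 540.1 + 127.2 + 10.51 ns.

τ = 678 ns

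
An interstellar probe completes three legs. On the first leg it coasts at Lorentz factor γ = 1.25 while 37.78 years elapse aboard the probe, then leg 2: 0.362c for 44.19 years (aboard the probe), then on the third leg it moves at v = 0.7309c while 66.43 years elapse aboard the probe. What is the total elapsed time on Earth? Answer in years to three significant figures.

Leg 1: γ = 1.25; Δt_1 = 1.250 × 37.78 = 47.23 years.
Leg 2: γ = 1/√(1 − 0.362²) = 1/√0.8690 = 1.073; Δt_2 = 1.073 × 44.19 = 47.41 years.
Leg 3: γ = 1/√(1 − 0.7309²) = 1/√0.4658 = 1.465; Δt_3 = 1.465 × 66.43 = 97.34 years.
Total: 47.23 + 47.41 + 97.34 years.

Δt = 192 years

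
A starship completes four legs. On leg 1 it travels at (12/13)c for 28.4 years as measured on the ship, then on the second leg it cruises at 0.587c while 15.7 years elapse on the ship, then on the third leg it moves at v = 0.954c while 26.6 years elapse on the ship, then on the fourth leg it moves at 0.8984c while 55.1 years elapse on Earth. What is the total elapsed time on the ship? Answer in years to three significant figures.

τ = 94.9 years

Leg 1: 28.4 years is already measured on the ship.
Leg 2: 15.7 years is already measured on the ship.
Leg 3: 26.6 years is already measured on the ship.
Leg 4: γ = 1/√(1 − 0.8984²) = 1/√0.1929 = 2.277; τ_4 = 55.1/2.277 = 24.20 years.
Total: 28.40 + 15.70 + 26.60 + 24.20 years.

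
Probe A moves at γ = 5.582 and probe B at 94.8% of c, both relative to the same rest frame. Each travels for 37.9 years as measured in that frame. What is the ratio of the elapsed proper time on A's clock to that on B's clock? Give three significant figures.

A: γ = 5.582. B: β = 0.948; γ = 1/√(1 − 0.948²) = 1/√0.1013 = 3.142.
τ_A/τ_B = γ_B/γ_A = 3.142/5.582 = 0.5629, so τ_A/τ_B = 0.5629.

τ_A/τ_B = 0.563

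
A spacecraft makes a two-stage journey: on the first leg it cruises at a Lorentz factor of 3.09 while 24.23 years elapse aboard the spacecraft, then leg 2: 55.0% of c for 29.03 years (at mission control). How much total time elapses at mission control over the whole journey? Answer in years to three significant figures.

Δt = 104 years

Leg 1: γ = 3.09; Δt_1 = 3.090 × 24.23 = 74.87 years.
Leg 2: 29.03 years is already measured at mission control.
Total: 74.87 + 29.03 years.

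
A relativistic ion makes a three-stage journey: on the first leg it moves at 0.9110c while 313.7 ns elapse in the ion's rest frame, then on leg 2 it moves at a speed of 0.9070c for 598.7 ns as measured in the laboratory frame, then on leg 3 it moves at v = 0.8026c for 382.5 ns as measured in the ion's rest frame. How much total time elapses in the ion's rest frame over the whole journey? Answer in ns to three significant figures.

Leg 1: 313.7 ns is already measured in the ion's rest frame.
Leg 2: γ = 1/√(1 − 0.9070²) = 1/√0.1774 = 2.375; τ_2 = 598.7/2.375 = 252.1 ns.
Leg 3: 382.5 ns is already measured in the ion's rest frame.
Total: 313.7 + 252.1 + 382.5 ns.

τ = 948 ns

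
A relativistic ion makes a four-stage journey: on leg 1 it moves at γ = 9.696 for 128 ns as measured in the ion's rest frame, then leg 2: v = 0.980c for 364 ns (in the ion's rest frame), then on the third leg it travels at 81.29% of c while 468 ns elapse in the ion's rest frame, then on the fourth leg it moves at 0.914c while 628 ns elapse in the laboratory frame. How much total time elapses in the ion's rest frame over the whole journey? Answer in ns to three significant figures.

Leg 1: 128 ns is already measured in the ion's rest frame.
Leg 2: 364 ns is already measured in the ion's rest frame.
Leg 3: 468 ns is already measured in the ion's rest frame.
Leg 4: γ = 1/√(1 − 0.914²) = 1/√0.1646 = 2.465; τ_4 = 628/2.465 = 254.8 ns.
Total: 128.0 + 364.0 + 468.0 + 254.8 ns.

τ = 1210 ns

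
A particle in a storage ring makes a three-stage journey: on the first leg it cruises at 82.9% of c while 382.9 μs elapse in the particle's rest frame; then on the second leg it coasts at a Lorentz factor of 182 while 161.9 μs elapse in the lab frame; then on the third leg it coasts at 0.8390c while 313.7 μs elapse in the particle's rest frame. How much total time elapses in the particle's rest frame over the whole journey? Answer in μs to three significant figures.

Leg 1: 382.9 μs is already measured in the particle's rest frame.
Leg 2: γ = 182; τ_2 = 161.9/182.0 = 0.8896 μs.
Leg 3: 313.7 μs is already measured in the particle's rest frame.
Total: 382.9 + 0.8896 + 313.7 μs.

τ = 697 μs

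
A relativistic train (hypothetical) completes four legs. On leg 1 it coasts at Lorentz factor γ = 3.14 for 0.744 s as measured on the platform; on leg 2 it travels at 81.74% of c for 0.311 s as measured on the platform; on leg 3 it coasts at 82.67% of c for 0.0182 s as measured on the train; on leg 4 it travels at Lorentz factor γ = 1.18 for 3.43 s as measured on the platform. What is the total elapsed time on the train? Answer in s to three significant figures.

Leg 1: γ = 3.14; τ_1 = 0.744/3.140 = 0.2369 s.
Leg 2: β = 0.8174; γ = 1/√(1 − 0.8174²) = 1/√0.3319 = 1.736; τ_2 = 0.311/1.736 = 0.1792 s.
Leg 3: 0.0182 s is already measured on the train.
Leg 4: γ = 1.18; τ_4 = 3.43/1.180 = 2.907 s.
Total: 0.2369 + 0.1792 + 0.01820 + 2.907 s.

τ = 3.34 s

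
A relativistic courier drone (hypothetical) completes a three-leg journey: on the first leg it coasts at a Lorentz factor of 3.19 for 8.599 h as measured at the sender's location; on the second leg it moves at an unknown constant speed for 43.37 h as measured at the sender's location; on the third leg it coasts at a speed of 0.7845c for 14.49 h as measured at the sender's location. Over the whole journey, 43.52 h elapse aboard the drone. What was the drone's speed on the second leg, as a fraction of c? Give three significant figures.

β = 0.679

Leg 1: γ = 3.19; τ_1 = 8.599/3.190 = 2.696 h.
Leg 2: speed unknown; τ_2 = 43.37/γ_2.
Leg 3: γ = 1/√(1 − 0.7845²) = 1/√0.3846 = 1.613; τ_3 = 14.49/1.613 = 8.986 h.
Total proper time: 2.696 + τ_2 + 8.986 = 43.52, so τ_2 = 43.52 − 11.68 = 31.84 h.
γ_2 = 43.37/31.84 = 1.362; β = √(1 − 1/γ²) = √0.4611.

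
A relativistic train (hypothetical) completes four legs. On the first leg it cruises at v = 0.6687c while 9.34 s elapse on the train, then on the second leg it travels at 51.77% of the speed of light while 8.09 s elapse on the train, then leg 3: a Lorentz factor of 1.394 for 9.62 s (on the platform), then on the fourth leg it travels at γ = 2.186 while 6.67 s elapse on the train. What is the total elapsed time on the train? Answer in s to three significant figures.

Leg 1: 9.34 s is already measured on the train.
Leg 2: 8.09 s is already measured on the train.
Leg 3: γ = 1.394; τ_3 = 9.62/1.394 = 6.901 s.
Leg 4: 6.67 s is already measured on the train.
Total: 9.340 + 8.090 + 6.901 + 6.670 s.

τ = 31.0 s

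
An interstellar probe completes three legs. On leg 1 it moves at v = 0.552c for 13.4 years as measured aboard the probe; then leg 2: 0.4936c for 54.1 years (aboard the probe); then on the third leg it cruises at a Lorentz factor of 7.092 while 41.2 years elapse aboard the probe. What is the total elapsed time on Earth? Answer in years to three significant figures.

Δt = 370 years

Leg 1: γ = 1/√(1 − 0.552²) = 1/√0.6953 = 1.199; Δt_1 = 1.199 × 13.4 = 16.07 years.
Leg 2: γ = 1/√(1 − 0.4936²) = 1/√0.7564 = 1.150; Δt_2 = 1.150 × 54.1 = 62.21 years.
Leg 3: γ = 7.092; Δt_3 = 7.092 × 41.2 = 292.2 years.
Total: 16.07 + 62.21 + 292.2 years.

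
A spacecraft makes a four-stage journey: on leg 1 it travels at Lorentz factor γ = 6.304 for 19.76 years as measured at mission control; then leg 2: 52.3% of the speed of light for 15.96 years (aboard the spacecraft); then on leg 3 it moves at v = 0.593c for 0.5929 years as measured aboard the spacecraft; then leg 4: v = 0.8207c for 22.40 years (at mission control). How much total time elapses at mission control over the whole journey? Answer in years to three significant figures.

Δt = 61.6 years

Leg 1: 19.76 years is already measured at mission control.
Leg 2: β = 0.523; γ = 1/√(1 − 0.523²) = 1/√0.7265 = 1.173; Δt_2 = 1.173 × 15.96 = 18.73 years.
Leg 3: γ = 1/√(1 − 0.593²) = 1/√0.6484 = 1.242; Δt_3 = 1.242 × 0.5929 = 0.7363 years.
Leg 4: 22.40 years is already measured at mission control.
Total: 19.76 + 18.73 + 0.7363 + 22.40 years.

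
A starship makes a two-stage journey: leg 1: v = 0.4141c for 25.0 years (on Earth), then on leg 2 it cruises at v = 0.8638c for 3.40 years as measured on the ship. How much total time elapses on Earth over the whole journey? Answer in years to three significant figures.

Δt = 31.7 years

Leg 1: 25.0 years is already measured on Earth.
Leg 2: γ = 1/√(1 − 0.8638²) = 1/√0.2538 = 1.985; Δt_2 = 1.985 × 3.40 = 6.748 years.
Total: 25.00 + 6.748 years.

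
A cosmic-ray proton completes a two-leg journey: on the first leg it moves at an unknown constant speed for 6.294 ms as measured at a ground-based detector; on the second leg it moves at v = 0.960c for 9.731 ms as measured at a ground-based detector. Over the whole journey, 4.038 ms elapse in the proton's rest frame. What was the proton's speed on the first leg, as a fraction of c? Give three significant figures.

β = 0.978

Leg 1: speed unknown; τ_1 = 6.294/γ_1.
Leg 2: γ = 1/√(1 − 0.960²) = 1/√0.07840 = 3.571; τ_2 = 9.731/3.571 = 2.725 ms.
Total proper time: τ_1 + 2.725 = 4.038, so τ_1 = 4.038 − 2.725 = 1.313 ms.
γ_1 = 6.294/1.313 = 4.792; β = √(1 − 1/γ²) = √0.9565.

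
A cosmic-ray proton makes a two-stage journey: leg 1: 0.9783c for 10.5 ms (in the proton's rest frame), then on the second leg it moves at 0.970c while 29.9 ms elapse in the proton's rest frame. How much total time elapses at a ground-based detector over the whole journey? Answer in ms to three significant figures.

Leg 1: γ = 1/√(1 − 0.9783²) = 1/√0.04293 = 4.826; Δt_1 = 4.826 × 10.5 = 50.68 ms.
Leg 2: γ = 1/√(1 − 0.970²) = 1/√0.05910 = 4.113; Δt_2 = 4.113 × 29.9 = 123.0 ms.
Total: 50.68 + 123.0 ms.

Δt = 174 ms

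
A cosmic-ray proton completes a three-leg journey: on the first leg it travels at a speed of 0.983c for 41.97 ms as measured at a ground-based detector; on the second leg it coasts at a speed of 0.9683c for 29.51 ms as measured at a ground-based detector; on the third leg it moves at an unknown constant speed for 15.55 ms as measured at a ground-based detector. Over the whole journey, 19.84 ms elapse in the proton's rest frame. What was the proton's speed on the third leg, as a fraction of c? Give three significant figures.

Leg 1: γ = 1/√(1 − 0.983²) = 1/√0.03371 = 5.446; τ_1 = 41.97/5.446 = 7.706 ms.
Leg 2: γ = 1/√(1 − 0.9683²) = 1/√0.06240 = 4.003; τ_2 = 29.51/4.003 = 7.371 ms.
Leg 3: speed unknown; τ_3 = 15.55/γ_3.
Total proper time: 7.706 + 7.371 + τ_3 = 19.84, so τ_3 = 19.84 − 15.08 = 4.763 ms.
γ_3 = 15.55/4.763 = 3.265; β = √(1 − 1/γ²) = √0.9062.

β = 0.952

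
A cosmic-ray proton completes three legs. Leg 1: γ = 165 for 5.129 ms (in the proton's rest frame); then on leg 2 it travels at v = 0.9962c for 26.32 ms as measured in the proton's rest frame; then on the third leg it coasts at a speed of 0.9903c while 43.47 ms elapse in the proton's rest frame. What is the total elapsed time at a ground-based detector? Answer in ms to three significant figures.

Δt = 1460 ms

Leg 1: γ = 165; Δt_1 = 165.0 × 5.129 = 846.3 ms.
Leg 2: γ = 1/√(1 − 0.9962²) = 1/√0.007586 = 11.48; Δt_2 = 11.48 × 26.32 = 302.2 ms.
Leg 3: γ = 1/√(1 − 0.9903²) = 1/√0.01931 = 7.197; Δt_3 = 7.197 × 43.47 = 312.9 ms.
Total: 846.3 + 302.2 + 312.9 ms.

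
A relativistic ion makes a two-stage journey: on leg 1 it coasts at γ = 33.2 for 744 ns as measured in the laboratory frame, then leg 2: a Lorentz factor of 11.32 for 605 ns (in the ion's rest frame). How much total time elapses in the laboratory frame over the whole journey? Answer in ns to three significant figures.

Leg 1: 744 ns is already measured in the laboratory frame.
Leg 2: γ = 11.32; Δt_2 = 11.32 × 605 = 6849 ns.
Total: 744.0 + 6849 ns.

Δt = 7590 ns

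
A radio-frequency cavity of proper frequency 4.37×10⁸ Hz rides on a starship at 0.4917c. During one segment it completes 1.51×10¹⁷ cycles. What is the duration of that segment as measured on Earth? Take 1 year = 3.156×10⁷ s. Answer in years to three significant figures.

Δt = 12.6 years

γ = 1/√(1 − 0.4917²) = 1/√0.7582 = 1.148
Proper time for N cycles: τ = N/f = 1.51×10¹⁷/(4.37×10⁸) = 3.455×10⁸ s = 10.95 years.
Lab-frame duration Δt = γτ = 1.148 × 10.95 = 12.57 years.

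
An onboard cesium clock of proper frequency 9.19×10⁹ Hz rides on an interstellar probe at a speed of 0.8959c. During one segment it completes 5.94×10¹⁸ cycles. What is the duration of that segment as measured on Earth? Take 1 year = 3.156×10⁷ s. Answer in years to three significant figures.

γ = 1/√(1 − 0.8959²) = 1/√0.1974 = 2.251
Proper time for N cycles: τ = N/f = 5.94×10¹⁸/(9.19×10⁹) = 6.464×10⁸ s = 20.48 years.
Lab-frame duration Δt = γτ = 2.251 × 20.48 = 46.10 years.

Δt = 46.1 years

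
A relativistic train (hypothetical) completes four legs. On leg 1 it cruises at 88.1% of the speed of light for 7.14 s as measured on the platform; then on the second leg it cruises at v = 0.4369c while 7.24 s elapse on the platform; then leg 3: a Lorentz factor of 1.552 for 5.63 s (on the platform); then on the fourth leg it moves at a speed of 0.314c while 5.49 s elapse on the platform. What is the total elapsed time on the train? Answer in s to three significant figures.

τ = 18.7 s

Leg 1: β = 0.881; γ = 1/√(1 − 0.881²) = 1/√0.2238 = 2.114; τ_1 = 7.14/2.114 = 3.378 s.
Leg 2: γ = 1/√(1 − 0.4369²) = 1/√0.8091 = 1.112; τ_2 = 7.24/1.112 = 6.512 s.
Leg 3: γ = 1.552; τ_3 = 5.63/1.552 = 3.628 s.
Leg 4: γ = 1/√(1 − 0.314²) = 1/√0.9014 = 1.053; τ_4 = 5.49/1.053 = 5.212 s.
Total: 3.378 + 6.512 + 3.628 + 5.212 s.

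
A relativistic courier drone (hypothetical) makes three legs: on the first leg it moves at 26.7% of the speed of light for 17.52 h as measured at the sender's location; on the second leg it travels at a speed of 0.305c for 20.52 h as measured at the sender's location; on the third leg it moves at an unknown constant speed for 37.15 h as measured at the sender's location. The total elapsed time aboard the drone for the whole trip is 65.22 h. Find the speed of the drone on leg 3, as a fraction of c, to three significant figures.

β = 0.632

Leg 1: β = 0.267; γ = 1/√(1 − 0.267²) = 1/√0.9287 = 1.038; τ_1 = 17.52/1.038 = 16.88 h.
Leg 2: γ = 1/√(1 − 0.305²) = 1/√0.9070 = 1.050; τ_2 = 20.52/1.050 = 19.54 h.
Leg 3: speed unknown; τ_3 = 37.15/γ_3.
Total proper time: 16.88 + 19.54 + τ_3 = 65.22, so τ_3 = 65.22 − 36.43 = 28.79 h.
γ_3 = 37.15/28.79 = 1.290; β = √(1 − 1/γ²) = √0.3993.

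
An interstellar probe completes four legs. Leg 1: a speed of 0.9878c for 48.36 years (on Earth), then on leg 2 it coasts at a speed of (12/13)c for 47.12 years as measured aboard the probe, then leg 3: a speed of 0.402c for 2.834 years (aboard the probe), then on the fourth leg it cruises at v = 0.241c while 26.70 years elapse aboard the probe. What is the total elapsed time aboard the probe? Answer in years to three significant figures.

Leg 1: γ = 1/√(1 − 0.9878²) = 1/√0.02425 = 6.421; τ_1 = 48.36/6.421 = 7.531 years.
Leg 2: 47.12 years is already measured aboard the probe.
Leg 3: 2.834 years is already measured aboard the probe.
Leg 4: 26.70 years is already measured aboard the probe.
Total: 7.531 + 47.12 + 2.834 + 26.70 years.

τ = 84.2 years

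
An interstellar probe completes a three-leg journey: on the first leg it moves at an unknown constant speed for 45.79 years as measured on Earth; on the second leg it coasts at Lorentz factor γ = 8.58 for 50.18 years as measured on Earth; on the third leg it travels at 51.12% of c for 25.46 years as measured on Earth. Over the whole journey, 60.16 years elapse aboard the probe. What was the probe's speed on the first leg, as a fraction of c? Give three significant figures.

β = 0.706

Leg 1: speed unknown; τ_1 = 45.79/γ_1.
Leg 2: γ = 8.58; τ_2 = 50.18/8.580 = 5.848 years.
Leg 3: β = 0.5112; γ = 1/√(1 − 0.5112²) = 1/√0.7387 = 1.164; τ_3 = 25.46/1.164 = 21.88 years.
Total proper time: τ_1 + 5.848 + 21.88 = 60.16, so τ_1 = 60.16 − 27.73 = 32.43 years.
γ_1 = 45.79/32.43 = 1.412; β = √(1 − 1/γ²) = √0.4984.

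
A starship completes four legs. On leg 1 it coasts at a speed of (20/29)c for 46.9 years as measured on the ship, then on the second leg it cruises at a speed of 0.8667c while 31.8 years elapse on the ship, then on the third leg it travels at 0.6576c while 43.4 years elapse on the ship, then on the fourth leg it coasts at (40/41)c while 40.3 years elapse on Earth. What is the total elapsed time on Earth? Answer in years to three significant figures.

Leg 1: γ = 1/√(1 − (20/29)²) = 29/21 ≈ 1.381; Δt_1 = 1.381 × 46.9 = 64.77 years.
Leg 2: γ = 1/√(1 − 0.8667²) = 1/√0.2488 = 2.005; Δt_2 = 2.005 × 31.8 = 63.75 years.
Leg 3: γ = 1/√(1 − 0.6576²) = 1/√0.5676 = 1.327; Δt_3 = 1.327 × 43.4 = 57.61 years.
Leg 4: 40.3 years is already measured on Earth.
Total: 64.77 + 63.75 + 57.61 + 40.30 years.

Δt = 226 years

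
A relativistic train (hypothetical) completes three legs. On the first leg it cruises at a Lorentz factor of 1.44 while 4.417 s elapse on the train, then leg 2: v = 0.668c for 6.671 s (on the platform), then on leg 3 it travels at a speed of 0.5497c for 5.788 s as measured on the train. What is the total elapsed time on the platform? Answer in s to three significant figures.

Δt = 20.0 s

Leg 1: γ = 1.44; Δt_1 = 1.440 × 4.417 = 6.360 s.
Leg 2: 6.671 s is already measured on the platform.
Leg 3: γ = 1/√(1 − 0.5497²) = 1/√0.6978 = 1.197; Δt_3 = 1.197 × 5.788 = 6.929 s.
Total: 6.360 + 6.671 + 6.929 s.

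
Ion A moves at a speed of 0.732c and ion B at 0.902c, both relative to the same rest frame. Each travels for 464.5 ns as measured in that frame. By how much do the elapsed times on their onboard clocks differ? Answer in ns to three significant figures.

|τ_A − τ_B| = 116 ns

A: γ = 1/√(1 − 0.732²) = 1/√0.4642 = 1.468; τ_A = 464.5/1.468 = 316.5 ns.
B: γ = 1/√(1 − 0.902²) = 1/√0.1864 = 2.316; τ_B = 464.5/2.316 = 200.5 ns.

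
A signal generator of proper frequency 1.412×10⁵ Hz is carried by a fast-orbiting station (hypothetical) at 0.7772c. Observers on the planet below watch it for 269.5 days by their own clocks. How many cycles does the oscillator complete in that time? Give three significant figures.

γ = 1/√(1 − 0.7772²) = 1/√0.3960 = 1.589
During 269.5 days of lab time, the oscillator's proper time advances by τ = Δt/γ = 269.5/1.589 = 169.6 days = 1.465×10⁷ s.
N = f × τ = 1.412×10⁵ × 1.465×10⁷ = 2.069×10¹².

N = 2.07×10¹²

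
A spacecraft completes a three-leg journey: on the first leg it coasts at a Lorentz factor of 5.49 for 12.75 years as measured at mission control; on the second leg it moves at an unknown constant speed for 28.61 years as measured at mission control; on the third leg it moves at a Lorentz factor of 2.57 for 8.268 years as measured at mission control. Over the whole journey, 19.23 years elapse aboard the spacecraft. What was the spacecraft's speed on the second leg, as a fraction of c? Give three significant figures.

β = 0.878

Leg 1: γ = 5.49; τ_1 = 12.75/5.490 = 2.322 years.
Leg 2: speed unknown; τ_2 = 28.61/γ_2.
Leg 3: γ = 2.57; τ_3 = 8.268/2.570 = 3.217 years.
Total proper time: 2.322 + τ_2 + 3.217 = 19.23, so τ_2 = 19.23 − 5.540 = 13.69 years.
γ_2 = 28.61/13.69 = 2.090; β = √(1 − 1/γ²) = √0.7710.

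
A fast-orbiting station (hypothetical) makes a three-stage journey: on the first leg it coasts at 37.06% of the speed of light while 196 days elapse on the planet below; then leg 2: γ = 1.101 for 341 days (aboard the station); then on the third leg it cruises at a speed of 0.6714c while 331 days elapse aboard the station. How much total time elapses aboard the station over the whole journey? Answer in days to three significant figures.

Leg 1: β = 0.3706; γ = 1/√(1 − 0.3706²) = 1/√0.8627 = 1.077; τ_1 = 196/1.077 = 182.0 days.
Leg 2: 341 days is already measured aboard the station.
Leg 3: 331 days is already measured aboard the station.
Total: 182.0 + 341.0 + 331.0 days.

τ = 854 days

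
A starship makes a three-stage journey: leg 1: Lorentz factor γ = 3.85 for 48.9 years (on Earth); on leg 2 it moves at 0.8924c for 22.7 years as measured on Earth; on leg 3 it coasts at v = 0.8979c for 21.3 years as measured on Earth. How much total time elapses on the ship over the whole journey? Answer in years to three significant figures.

τ = 32.3 years

Leg 1: γ = 3.85; τ_1 = 48.9/3.850 = 12.70 years.
Leg 2: γ = 1/√(1 − 0.8924²) = 1/√0.2036 = 2.216; τ_2 = 22.7/2.216 = 10.24 years.
Leg 3: γ = 1/√(1 − 0.8979²) = 1/√0.1938 = 2.272; τ_3 = 21.3/2.272 = 9.376 years.
Total: 12.70 + 10.24 + 9.376 years.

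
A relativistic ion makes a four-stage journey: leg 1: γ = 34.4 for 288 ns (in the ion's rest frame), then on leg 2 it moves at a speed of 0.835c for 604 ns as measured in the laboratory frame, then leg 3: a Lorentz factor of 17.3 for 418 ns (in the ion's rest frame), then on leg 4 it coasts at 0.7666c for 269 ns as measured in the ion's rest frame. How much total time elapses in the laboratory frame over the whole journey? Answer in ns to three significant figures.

Leg 1: γ = 34.4; Δt_1 = 34.40 × 288 = 9907 ns.
Leg 2: 604 ns is already measured in the laboratory frame.
Leg 3: γ = 17.3; Δt_3 = 17.30 × 418 = 7231 ns.
Leg 4: γ = 1/√(1 − 0.7666²) = 1/√0.4123 = 1.557; Δt_4 = 1.557 × 269 = 418.9 ns.
Total: 9907 + 604.0 + 7231 + 418.9 ns.

Δt = 1.82×10⁴ ns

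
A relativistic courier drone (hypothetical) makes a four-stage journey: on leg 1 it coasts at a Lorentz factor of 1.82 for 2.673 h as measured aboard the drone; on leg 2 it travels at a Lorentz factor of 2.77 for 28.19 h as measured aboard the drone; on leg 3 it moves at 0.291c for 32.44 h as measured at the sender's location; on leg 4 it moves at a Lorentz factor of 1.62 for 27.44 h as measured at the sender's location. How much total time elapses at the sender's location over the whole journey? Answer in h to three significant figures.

Δt = 143 h

Leg 1: γ = 1.82; Δt_1 = 1.820 × 2.673 = 4.865 h.
Leg 2: γ = 2.77; Δt_2 = 2.770 × 28.19 = 78.09 h.
Leg 3: 32.44 h is already measured at the sender's location.
Leg 4: 27.44 h is already measured at the sender's location.
Total: 4.865 + 78.09 + 32.44 + 27.44 h.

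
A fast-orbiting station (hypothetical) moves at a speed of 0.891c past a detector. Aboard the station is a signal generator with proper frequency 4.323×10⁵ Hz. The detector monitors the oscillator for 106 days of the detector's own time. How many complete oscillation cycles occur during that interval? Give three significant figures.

N = 1.80×10¹²

γ = 1/√(1 − 0.891²) = 1/√0.2061 = 2.203
During 106 days of lab time, the oscillator's proper time advances by τ = Δt/γ = 106/2.203 = 48.12 days = 4.158×10⁶ s.
N = f × τ = 4.323×10⁵ × 4.158×10⁶ = 1.797×10¹².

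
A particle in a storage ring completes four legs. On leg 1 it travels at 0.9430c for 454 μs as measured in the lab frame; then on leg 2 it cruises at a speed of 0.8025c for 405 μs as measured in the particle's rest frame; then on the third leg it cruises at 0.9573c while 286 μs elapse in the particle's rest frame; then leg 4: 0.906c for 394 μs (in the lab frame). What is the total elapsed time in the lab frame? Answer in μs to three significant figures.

Leg 1: 454 μs is already measured in the lab frame.
Leg 2: γ = 1/√(1 − 0.8025²) = 1/√0.3560 = 1.676; Δt_2 = 1.676 × 405 = 678.8 μs.
Leg 3: γ = 1/√(1 − 0.9573²) = 1/√0.08358 = 3.459; Δt_3 = 3.459 × 286 = 989.3 μs.
Leg 4: 394 μs is already measured in the lab frame.
Total: 454.0 + 678.8 + 989.3 + 394.0 μs.

Δt = 2520 μs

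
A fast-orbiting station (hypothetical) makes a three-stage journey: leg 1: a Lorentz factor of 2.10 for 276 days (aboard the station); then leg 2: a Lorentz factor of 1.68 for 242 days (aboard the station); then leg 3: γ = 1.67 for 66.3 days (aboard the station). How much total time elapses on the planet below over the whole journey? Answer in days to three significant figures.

Leg 1: γ = 2.10; Δt_1 = 2.100 × 276 = 579.6 days.
Leg 2: γ = 1.68; Δt_2 = 1.680 × 242 = 406.6 days.
Leg 3: γ = 1.67; Δt_3 = 1.670 × 66.3 = 110.7 days.
Total: 579.6 + 406.6 + 110.7 days.

Δt = 1100 days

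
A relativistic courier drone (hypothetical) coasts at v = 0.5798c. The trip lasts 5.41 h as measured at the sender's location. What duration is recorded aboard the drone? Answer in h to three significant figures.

τ = 4.41 h

γ = 1/√(1 − 0.5798²) = 1/√0.6638 = 1.227
The interval measured at the sender's location is the dilated one; the clock aboard the drone measures the proper time τ = Δt/γ = 5.41/1.227 h.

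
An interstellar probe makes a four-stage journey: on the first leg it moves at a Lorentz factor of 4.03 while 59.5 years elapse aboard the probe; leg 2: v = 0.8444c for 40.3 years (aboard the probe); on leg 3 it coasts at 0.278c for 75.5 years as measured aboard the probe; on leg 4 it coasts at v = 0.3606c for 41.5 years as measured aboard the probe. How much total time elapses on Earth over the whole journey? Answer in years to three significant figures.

Leg 1: γ = 4.03; Δt_1 = 4.030 × 59.5 = 239.8 years.
Leg 2: γ = 1/√(1 − 0.8444²) = 1/√0.2870 = 1.867; Δt_2 = 1.867 × 40.3 = 75.23 years.
Leg 3: γ = 1/√(1 − 0.278²) = 1/√0.9227 = 1.041; Δt_3 = 1.041 × 75.5 = 78.60 years.
Leg 4: γ = 1/√(1 − 0.3606²) = 1/√0.8700 = 1.072; Δt_4 = 1.072 × 41.5 = 44.49 years.
Total: 239.8 + 75.23 + 78.60 + 44.49 years.

Δt = 438 years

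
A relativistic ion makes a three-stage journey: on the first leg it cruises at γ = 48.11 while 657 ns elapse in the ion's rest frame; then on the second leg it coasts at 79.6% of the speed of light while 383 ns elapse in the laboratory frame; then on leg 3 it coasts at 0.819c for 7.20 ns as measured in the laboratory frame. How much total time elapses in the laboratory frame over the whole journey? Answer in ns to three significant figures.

Leg 1: γ = 48.11; Δt_1 = 48.11 × 657 = 3.161×10⁴ ns.
Leg 2: 383 ns is already measured in the laboratory frame.
Leg 3: 7.20 ns is already measured in the laboratory frame.
Total: 3.161×10⁴ + 383.0 + 7.200 ns.

Δt = 3.20×10⁴ ns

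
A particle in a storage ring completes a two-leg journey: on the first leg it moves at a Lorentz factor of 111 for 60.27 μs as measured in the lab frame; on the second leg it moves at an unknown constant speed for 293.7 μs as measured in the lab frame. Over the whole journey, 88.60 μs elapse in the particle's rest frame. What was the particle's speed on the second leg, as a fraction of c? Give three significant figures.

β = 0.954

Leg 1: γ = 111; τ_1 = 60.27/111.0 = 0.5430 μs.
Leg 2: speed unknown; τ_2 = 293.7/γ_2.
Total proper time: 0.5430 + τ_2 = 88.60, so τ_2 = 88.60 − 0.5430 = 88.06 μs.
γ_2 = 293.7/88.06 = 3.335; β = √(1 − 1/γ²) = √0.9101.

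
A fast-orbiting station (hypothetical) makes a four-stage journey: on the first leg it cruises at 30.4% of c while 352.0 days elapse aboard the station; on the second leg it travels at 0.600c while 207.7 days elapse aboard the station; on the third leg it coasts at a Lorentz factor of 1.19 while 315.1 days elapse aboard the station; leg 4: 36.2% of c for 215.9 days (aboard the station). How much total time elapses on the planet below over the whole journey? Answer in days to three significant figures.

Δt = 1240 days

Leg 1: β = 0.304; γ = 1/√(1 − 0.304²) = 1/√0.9076 = 1.050; Δt_1 = 1.050 × 352.0 = 369.5 days.
Leg 2: γ = 1/√(1 − 0.600²) = 5/4 = 1.250; Δt_2 = 1.250 × 207.7 = 259.6 days.
Leg 3: γ = 1.19; Δt_3 = 1.190 × 315.1 = 375.0 days.
Leg 4: β = 0.362; γ = 1/√(1 − 0.362²) = 1/√0.8690 = 1.073; Δt_4 = 1.073 × 215.9 = 231.6 days.
Total: 369.5 + 259.6 + 375.0 + 231.6 days.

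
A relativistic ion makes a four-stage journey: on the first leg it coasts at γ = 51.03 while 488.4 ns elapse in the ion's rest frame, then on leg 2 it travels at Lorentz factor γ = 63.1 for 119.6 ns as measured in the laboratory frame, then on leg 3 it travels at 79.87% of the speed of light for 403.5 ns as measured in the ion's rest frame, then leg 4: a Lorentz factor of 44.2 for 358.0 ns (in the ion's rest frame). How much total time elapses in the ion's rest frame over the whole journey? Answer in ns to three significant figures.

Leg 1: 488.4 ns is already measured in the ion's rest frame.
Leg 2: γ = 63.1; τ_2 = 119.6/63.10 = 1.895 ns.
Leg 3: 403.5 ns is already measured in the ion's rest frame.
Leg 4: 358.0 ns is already measured in the ion's rest frame.
Total: 488.4 + 1.895 + 403.5 + 358.0 ns.

τ = 1250 ns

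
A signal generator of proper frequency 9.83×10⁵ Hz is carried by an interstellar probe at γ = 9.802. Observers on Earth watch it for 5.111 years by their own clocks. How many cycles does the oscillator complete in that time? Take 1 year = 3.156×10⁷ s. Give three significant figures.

γ = 9.802
During 5.111 years of lab time, the oscillator's proper time advances by τ = Δt/γ = 5.111/9.802 = 0.5214 years = 1.646×10⁷ s.
N = f × τ = 9.83×10⁵ × 1.646×10⁷ = 1.618×10¹³.

N = 1.62×10¹³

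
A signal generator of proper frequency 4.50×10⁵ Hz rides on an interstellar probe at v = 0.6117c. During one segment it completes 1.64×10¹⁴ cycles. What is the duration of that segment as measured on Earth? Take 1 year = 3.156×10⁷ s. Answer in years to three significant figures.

Δt = 14.6 years

γ = 1/√(1 − 0.6117²) = 1/√0.6258 = 1.264
Proper time for N cycles: τ = N/f = 1.64×10¹⁴/(4.50×10⁵) = 3.644×10⁸ s = 11.55 years.
Lab-frame duration Δt = γτ = 1.264 × 11.55 = 14.60 years.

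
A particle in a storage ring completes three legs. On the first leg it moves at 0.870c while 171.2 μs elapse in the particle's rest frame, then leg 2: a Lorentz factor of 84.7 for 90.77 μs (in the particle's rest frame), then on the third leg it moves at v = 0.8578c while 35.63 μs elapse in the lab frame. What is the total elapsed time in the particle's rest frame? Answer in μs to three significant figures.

τ = 280 μs

Leg 1: 171.2 μs is already measured in the particle's rest frame.
Leg 2: 90.77 μs is already measured in the particle's rest frame.
Leg 3: γ = 1/√(1 − 0.8578²) = 1/√0.2642 = 1.946; τ_3 = 35.63/1.946 = 18.31 μs.
Total: 171.2 + 90.77 + 18.31 μs.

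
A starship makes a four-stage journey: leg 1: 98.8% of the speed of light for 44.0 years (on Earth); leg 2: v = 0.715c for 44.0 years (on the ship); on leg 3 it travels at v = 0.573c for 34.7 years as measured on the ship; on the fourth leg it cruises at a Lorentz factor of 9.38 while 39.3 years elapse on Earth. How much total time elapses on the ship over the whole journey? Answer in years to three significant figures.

Leg 1: β = 0.988; γ = 1/√(1 − 0.988²) = 1/√0.02386 = 6.474; τ_1 = 44.0/6.474 = 6.796 years.
Leg 2: 44.0 years is already measured on the ship.
Leg 3: 34.7 years is already measured on the ship.
Leg 4: γ = 9.38; τ_4 = 39.3/9.380 = 4.190 years.
Total: 6.796 + 44.00 + 34.70 + 4.190 years.

τ = 89.7 years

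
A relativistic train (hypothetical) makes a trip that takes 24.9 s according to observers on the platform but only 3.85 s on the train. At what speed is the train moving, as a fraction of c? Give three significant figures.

The proper time is measured on the train (both events occur at the train's location); Δt is measured on the platform. γ = Δt/τ = 24.9/3.85 = 6.468.
β = √(1 − 1/γ²) = √(1 − 0.02391) = √0.9761

v = 0.988c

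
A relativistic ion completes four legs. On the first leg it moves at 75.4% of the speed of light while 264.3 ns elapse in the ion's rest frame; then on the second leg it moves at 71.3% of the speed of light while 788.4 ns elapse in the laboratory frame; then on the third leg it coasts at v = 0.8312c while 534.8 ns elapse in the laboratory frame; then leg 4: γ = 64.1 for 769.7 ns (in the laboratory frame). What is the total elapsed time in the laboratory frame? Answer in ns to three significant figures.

Leg 1: β = 0.754; γ = 1/√(1 − 0.754²) = 1/√0.4315 = 1.522; Δt_1 = 1.522 × 264.3 = 402.4 ns.
Leg 2: 788.4 ns is already measured in the laboratory frame.
Leg 3: 534.8 ns is already measured in the laboratory frame.
Leg 4: 769.7 ns is already measured in the laboratory frame.
Total: 402.4 + 788.4 + 534.8 + 769.7 ns.

Δt = 2500 ns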